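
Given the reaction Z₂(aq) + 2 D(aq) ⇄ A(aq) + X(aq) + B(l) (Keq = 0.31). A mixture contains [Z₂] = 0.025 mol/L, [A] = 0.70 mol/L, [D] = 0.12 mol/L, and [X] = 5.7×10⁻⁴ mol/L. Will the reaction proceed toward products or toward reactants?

toward reactants

(B is a pure liquid — omitted from Q.)
Q = [A]·[X] / ([Z₂]·[D]²) = (0.70)·(5.7×10⁻⁴) / ((0.025)·(0.12)²) = 1.1
Q = 1.1 > Keq = 0.31, so the reverse reaction proceeds.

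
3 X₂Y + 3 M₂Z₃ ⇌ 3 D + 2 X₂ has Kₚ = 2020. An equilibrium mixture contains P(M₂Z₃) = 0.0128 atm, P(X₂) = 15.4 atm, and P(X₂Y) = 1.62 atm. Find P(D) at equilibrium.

At equilibrium, Kₚ = P(D)³·P(X₂)² / (P(X₂Y)³·P(M₂Z₃)³) = 2020.
(P(D))³·(15.4)² / ((1.62)³·(0.0128)³) = 2020
P(D)³ = 7.59e-5 ⇒ P(D) = 0.0423 atm

P(D) = 0.0423 atm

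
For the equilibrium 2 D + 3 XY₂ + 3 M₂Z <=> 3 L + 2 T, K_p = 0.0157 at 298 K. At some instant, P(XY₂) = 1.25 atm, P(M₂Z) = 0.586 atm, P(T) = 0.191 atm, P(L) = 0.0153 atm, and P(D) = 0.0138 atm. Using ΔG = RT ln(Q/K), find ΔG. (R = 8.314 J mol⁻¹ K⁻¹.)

ΔG = -5.44 kJ/mol

Q_p = P(L)³·P(T)² / (P(D)²·P(XY₂)³·P(M₂Z)³) = (0.0153)³·(0.191)² / ((0.0138)²·(1.25)³·(0.586)³) = 0.00175
ΔG = RT ln(Q_p/K_p) = (8.314 J mol⁻¹ K⁻¹)(298 K) × ln(0.00175/0.0157)
   = (2.478 kJ/mol)(-2.194) = -5.44 kJ/mol
ΔG < 0, so the forward reaction is spontaneous (proceeds forward).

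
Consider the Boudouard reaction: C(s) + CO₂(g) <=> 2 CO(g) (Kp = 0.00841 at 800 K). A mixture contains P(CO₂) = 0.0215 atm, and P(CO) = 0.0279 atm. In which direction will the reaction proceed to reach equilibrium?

in the reverse direction

(C is a pure solid — omitted from Qp.)
Qp = P(CO)² / P(CO₂) = (0.0279)² / (0.0215) = 0.0362
Qp = 0.0362 > Kp = 0.00841, so the reverse reaction proceeds.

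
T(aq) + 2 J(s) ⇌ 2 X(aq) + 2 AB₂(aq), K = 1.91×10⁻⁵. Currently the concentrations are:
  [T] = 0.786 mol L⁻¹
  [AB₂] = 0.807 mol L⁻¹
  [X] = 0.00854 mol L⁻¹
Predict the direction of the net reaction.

(J is a pure solid — omitted from Q.)
Q = [X]²·[AB₂]² / [T] = (0.00854)²·(0.807)² / (0.786) = 6.04×10⁻⁵
Q = 6.04×10⁻⁵ > K = 1.91×10⁻⁵, so the reverse reaction proceeds.

toward reactants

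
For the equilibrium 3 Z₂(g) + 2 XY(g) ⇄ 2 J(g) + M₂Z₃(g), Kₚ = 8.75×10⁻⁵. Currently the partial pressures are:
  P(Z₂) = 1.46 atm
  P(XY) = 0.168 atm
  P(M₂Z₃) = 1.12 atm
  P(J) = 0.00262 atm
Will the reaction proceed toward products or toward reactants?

neither direction; the system is at equilibrium

Qₚ = P(J)²·P(M₂Z₃) / (P(Z₂)³·P(XY)²) = (0.00262)²·(1.12) / ((1.46)³·(0.168)²) = 8.75×10⁻⁵
Qₚ = 8.75×10⁻⁵ = Kₚ, so the system is already at equilibrium.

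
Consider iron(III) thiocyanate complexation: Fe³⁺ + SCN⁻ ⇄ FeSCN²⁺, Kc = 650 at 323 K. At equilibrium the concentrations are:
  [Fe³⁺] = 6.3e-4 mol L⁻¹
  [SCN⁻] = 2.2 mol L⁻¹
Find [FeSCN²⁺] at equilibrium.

At equilibrium, Kc = [FeSCN²⁺] / ([Fe³⁺]·[SCN⁻]) = 650.
([FeSCN²⁺]) / ((6.3e-4)·(2.2)) = 650
[FeSCN²⁺] = 0.901 = 0.90 mol L⁻¹

[FeSCN²⁺] = 0.90 mol L⁻¹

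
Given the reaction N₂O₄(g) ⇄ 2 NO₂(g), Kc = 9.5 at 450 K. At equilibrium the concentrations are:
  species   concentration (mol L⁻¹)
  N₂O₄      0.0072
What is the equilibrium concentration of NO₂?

[NO₂] = 0.26 mol L⁻¹

At equilibrium, Kc = [NO₂]² / [N₂O₄] = 9.5.
([NO₂])² / (0.0072) = 9.5
[NO₂]² = 0.0684 ⇒ [NO₂] = 0.26 mol L⁻¹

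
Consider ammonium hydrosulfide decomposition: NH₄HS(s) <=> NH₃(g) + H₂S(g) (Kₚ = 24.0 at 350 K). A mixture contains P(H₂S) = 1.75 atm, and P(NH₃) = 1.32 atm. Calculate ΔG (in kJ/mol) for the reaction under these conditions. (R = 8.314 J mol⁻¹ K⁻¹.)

ΔG = -6.81 kJ/mol

(NH₄HS is a pure solid — omitted from Qₚ.)
Qₚ = P(NH₃)·P(H₂S) = (1.32)·(1.75) = 2.31
ΔG = RT ln(Qₚ/Kₚ) = (8.314 J mol⁻¹ K⁻¹)(350 K) × ln(2.31/24.0)
   = (2.910 kJ/mol)(-2.341) = -6.81 kJ/mol
ΔG < 0, so the forward reaction is spontaneous (proceeds forward).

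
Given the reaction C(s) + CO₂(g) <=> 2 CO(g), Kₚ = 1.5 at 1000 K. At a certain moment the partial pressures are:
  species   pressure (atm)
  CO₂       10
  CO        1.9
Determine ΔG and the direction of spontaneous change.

(C is a pure solid — omitted from Qₚ.)
Qₚ = P(CO)² / P(CO₂) = (1.9)² / (10) = 0.361
ΔG = RT ln(Qₚ/Kₚ) = (8.314 J mol⁻¹ K⁻¹)(1000 K) × ln(0.361/1.5)
   = (8.314 kJ/mol)(-1.424) = -11.8 kJ/mol
ΔG < 0, so the forward reaction is spontaneous (proceeds forward).

ΔG = -11.8 kJ/mol; the forward reaction is spontaneous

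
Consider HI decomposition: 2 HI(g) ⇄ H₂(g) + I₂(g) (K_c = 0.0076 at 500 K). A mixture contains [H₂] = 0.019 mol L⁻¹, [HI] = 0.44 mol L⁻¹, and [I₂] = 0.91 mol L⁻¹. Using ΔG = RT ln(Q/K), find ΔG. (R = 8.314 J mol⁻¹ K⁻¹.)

Q_c = [H₂]·[I₂] / [HI]² = (0.019)·(0.91) / (0.44)² = 0.0893
ΔG = RT ln(Q_c/K_c) = (8.314 J mol⁻¹ K⁻¹)(500 K) × ln(0.0893/0.0076)
   = (4.157 kJ/mol)(2.464) = 10.2 kJ/mol
ΔG > 0, so the forward reaction is non-spontaneous (proceeds in reverse).

ΔG = 10.2 kJ/mol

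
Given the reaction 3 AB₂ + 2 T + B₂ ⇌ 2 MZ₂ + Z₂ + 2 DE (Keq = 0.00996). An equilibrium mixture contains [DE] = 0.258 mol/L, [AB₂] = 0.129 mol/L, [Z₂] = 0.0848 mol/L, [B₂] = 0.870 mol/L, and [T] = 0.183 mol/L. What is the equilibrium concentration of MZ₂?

At equilibrium, Keq = [MZ₂]²·[Z₂]·[DE]² / ([AB₂]³·[T]²·[B₂]) = 0.00996.
([MZ₂])²·(0.0848)·(0.258)² / ((0.129)³·(0.183)²·(0.870)) = 0.00996
[MZ₂]² = 1.10×10⁻⁴ ⇒ [MZ₂] = 0.0105 mol/L

[MZ₂] = 0.0105 mol/L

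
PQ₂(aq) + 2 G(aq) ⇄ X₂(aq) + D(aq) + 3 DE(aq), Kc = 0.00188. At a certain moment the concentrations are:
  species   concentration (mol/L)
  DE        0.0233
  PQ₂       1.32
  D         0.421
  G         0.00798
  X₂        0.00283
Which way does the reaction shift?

Qc = [X₂]·[D]·[DE]³ / ([PQ₂]·[G]²) = (0.00283)·(0.421)·(0.0233)³ / ((1.32)·(0.00798)²) = 1.79×10⁻⁴
Qc = 1.79×10⁻⁴ < Kc = 0.00188, so the forward reaction proceeds.

forward (toward products)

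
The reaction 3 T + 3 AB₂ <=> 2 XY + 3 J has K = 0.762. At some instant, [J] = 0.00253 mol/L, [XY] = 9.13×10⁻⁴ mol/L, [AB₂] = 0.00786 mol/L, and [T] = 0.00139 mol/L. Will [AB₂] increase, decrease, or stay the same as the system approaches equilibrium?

Q = [XY]²·[J]³ / ([T]³·[AB₂]³) = (9.13×10⁻⁴)²·(0.00253)³ / ((0.00139)³·(0.00786)³) = 10.4
Q = 10.4 > K = 0.762: net reverse reaction.
AB₂ is a reactant, so it increases.

increase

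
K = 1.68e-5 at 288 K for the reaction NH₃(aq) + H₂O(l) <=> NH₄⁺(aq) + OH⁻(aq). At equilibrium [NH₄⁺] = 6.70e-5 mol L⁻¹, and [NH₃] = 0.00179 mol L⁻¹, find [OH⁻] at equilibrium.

(H₂O is a pure liquid — omitted from K.)
At equilibrium, K = [NH₄⁺]·[OH⁻] / [NH₃] = 1.68e-5.
(6.70e-5)·([OH⁻]) / (0.00179) = 1.68e-5
[OH⁻] = 4.49e-4 mol L⁻¹

[OH⁻] = 4.49e-4 mol L⁻¹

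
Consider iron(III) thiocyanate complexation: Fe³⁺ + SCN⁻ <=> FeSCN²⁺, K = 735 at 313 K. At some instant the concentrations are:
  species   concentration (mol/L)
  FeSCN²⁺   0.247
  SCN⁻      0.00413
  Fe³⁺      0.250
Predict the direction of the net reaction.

Q = [FeSCN²⁺] / ([Fe³⁺]·[SCN⁻]) = (0.247) / ((0.250)·(0.00413)) = 239
Q = 239 < K = 735, so the forward reaction proceeds.

in the forward direction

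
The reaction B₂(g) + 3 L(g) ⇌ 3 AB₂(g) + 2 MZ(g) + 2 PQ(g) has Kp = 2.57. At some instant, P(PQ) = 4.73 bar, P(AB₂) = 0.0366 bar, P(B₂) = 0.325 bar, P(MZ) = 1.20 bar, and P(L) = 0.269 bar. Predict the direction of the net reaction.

Qp = P(AB₂)³·P(MZ)²·P(PQ)² / (P(B₂)·P(L)³) = (0.0366)³·(1.20)²·(4.73)² / ((0.325)·(0.269)³) = 0.250
Qp = 0.250 < Kp = 2.57, so the forward reaction proceeds.

forward (toward products)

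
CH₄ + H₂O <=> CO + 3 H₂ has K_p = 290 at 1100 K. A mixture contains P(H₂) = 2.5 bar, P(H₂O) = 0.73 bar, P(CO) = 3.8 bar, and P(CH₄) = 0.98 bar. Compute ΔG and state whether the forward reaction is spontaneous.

Q_p = P(CO)·P(H₂)³ / (P(CH₄)·P(H₂O)) = (3.8)·(2.5)³ / ((0.98)·(0.73)) = 83.0
ΔG = RT ln(Q_p/K_p) = (8.314 J mol⁻¹ K⁻¹)(1100 K) × ln(83.0/290)
   = (9.145 kJ/mol)(-1.251) = -11.4 kJ/mol
ΔG < 0, so the forward reaction is spontaneous (proceeds forward).

ΔG = -11.4 kJ/mol; the forward reaction is spontaneous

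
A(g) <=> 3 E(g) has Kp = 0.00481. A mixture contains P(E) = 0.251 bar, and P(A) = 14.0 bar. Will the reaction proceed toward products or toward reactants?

toward products

Qp = P(E)³ / P(A) = (0.251)³ / (14.0) = 0.00113
Qp = 0.00113 < Kp = 0.00481, so the forward reaction proceeds.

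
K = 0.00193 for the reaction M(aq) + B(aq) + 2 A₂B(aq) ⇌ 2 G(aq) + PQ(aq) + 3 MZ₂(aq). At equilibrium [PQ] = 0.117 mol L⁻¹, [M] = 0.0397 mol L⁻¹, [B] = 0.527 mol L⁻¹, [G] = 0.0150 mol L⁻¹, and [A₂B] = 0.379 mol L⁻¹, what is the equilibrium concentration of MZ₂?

[MZ₂] = 0.604 mol L⁻¹

At equilibrium, K = [G]²·[PQ]·[MZ₂]³ / ([M]·[B]·[A₂B]²) = 0.00193.
(0.0150)²·(0.117)·([MZ₂])³ / ((0.0397)·(0.527)·(0.379)²) = 0.00193
[MZ₂]³ = 0.220 ⇒ [MZ₂] = 0.604 mol L⁻¹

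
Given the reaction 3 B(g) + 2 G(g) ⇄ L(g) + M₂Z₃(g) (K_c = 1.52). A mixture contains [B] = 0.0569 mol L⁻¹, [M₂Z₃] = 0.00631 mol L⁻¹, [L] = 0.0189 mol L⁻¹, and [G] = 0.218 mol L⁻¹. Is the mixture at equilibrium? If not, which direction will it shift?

no; Q > K, reaction proceeds in reverse

Q_c = [L]·[M₂Z₃] / ([B]³·[G]²) = (0.0189)·(0.00631) / ((0.0569)³·(0.218)²) = 13.6
Q_c = 13.6 > K_c = 1.52: net reverse reaction.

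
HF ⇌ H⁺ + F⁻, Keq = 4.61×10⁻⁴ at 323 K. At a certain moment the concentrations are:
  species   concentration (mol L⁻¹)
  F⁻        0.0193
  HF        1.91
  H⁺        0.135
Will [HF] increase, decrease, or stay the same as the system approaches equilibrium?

increase

Q = [H⁺]·[F⁻] / [HF] = (0.135)·(0.0193) / (1.91) = 0.00136
Q = 0.00136 > Keq = 4.61×10⁻⁴: net reverse reaction.
HF is a reactant, so it increases.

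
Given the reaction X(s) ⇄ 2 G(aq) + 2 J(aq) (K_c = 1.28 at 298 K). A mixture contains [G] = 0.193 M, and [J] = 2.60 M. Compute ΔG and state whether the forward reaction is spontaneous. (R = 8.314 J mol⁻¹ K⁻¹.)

ΔG = -4.03 kJ/mol; the forward reaction is spontaneous

(X is a pure solid — omitted from Q_c.)
Q_c = [G]²·[J]² = (0.193)²·(2.60)² = 0.252
ΔG = RT ln(Q_c/K_c) = (8.314 J mol⁻¹ K⁻¹)(298 K) × ln(0.252/1.28)
   = (2.478 kJ/mol)(-1.625) = -4.03 kJ/mol
ΔG < 0, so the forward reaction is spontaneous (proceeds forward).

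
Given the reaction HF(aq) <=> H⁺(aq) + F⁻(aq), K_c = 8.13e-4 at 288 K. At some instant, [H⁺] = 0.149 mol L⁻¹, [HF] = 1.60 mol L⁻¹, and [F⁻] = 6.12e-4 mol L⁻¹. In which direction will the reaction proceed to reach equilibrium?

to the right

Q_c = [H⁺]·[F⁻] / [HF] = (0.149)·(6.12e-4) / (1.60) = 5.70e-5
Q_c = 5.70e-5 < K_c = 8.13e-4, so the forward reaction proceeds.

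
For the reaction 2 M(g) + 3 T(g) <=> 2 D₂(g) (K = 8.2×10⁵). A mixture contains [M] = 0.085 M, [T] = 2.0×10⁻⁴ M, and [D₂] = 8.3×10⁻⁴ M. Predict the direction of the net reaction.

Q = [D₂]² / ([M]²·[T]³) = (8.3×10⁻⁴)² / ((0.085)²·(2.0×10⁻⁴)³) = 1.2×10⁷
Q = 1.2×10⁷ > K = 8.2×10⁵, so the reverse reaction proceeds.

reverse (toward reactants)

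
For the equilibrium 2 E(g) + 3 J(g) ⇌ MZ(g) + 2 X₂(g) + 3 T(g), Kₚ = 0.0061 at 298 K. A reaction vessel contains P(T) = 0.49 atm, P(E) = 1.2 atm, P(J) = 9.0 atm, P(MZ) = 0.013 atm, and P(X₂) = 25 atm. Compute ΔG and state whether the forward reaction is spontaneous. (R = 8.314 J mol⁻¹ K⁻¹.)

ΔG = -4.71 kJ/mol; the forward reaction is spontaneous

Qₚ = P(MZ)·P(X₂)²·P(T)³ / (P(E)²·P(J)³) = (0.013)·(25)²·(0.49)³ / ((1.2)²·(9.0)³) = 9.11×10⁻⁴
ΔG = RT ln(Qₚ/Kₚ) = (8.314 J mol⁻¹ K⁻¹)(298 K) × ln(9.11×10⁻⁴/0.0061)
   = (2.478 kJ/mol)(-1.902) = -4.71 kJ/mol
ΔG < 0, so the forward reaction is spontaneous (proceeds forward).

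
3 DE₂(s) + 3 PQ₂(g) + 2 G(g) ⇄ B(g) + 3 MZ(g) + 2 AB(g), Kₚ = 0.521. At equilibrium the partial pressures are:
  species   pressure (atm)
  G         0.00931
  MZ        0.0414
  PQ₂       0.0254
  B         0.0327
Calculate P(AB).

(DE₂ is a pure solid — omitted from Kₚ.)
At equilibrium, Kₚ = P(B)·P(MZ)³·P(AB)² / (P(PQ₂)³·P(G)²) = 0.521.
(0.0327)·(0.0414)³·(P(AB))² / ((0.0254)³·(0.00931)²) = 0.521
P(AB)² = 3.19×10⁻⁴ ⇒ P(AB) = 0.0179 atm

P(AB) = 0.0179 atm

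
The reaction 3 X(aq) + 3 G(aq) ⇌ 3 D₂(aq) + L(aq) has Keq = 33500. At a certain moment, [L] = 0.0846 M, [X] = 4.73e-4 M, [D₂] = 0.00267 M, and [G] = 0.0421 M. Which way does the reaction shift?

reverse (toward reactants)

Q = [D₂]³·[L] / ([X]³·[G]³) = (0.00267)³·(0.0846) / ((4.73e-4)³·(0.0421)³) = 2.04e5
Q = 2.04e5 > Keq = 33500, so the reverse reaction proceeds.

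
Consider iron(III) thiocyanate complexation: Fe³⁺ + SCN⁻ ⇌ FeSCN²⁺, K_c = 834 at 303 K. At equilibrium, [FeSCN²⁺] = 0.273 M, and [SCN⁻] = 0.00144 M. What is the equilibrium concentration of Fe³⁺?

At equilibrium, K_c = [FeSCN²⁺] / ([Fe³⁺]·[SCN⁻]) = 834.
(0.273) / (([Fe³⁺])·(0.00144)) = 834
[Fe³⁺] = 0.227 M

[Fe³⁺] = 0.227 M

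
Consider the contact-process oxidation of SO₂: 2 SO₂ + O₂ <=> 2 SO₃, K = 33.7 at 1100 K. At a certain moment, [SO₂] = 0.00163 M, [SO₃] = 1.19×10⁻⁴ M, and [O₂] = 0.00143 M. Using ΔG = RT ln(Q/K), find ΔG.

ΔG = -20.1 kJ/mol

Q = [SO₃]² / ([SO₂]²·[O₂]) = (1.19×10⁻⁴)² / ((0.00163)²·(0.00143)) = 3.73
ΔG = RT ln(Q/K) = (8.314 J mol⁻¹ K⁻¹)(1100 K) × ln(3.73/33.7)
   = (9.145 kJ/mol)(-2.201) = -20.1 kJ/mol
ΔG < 0, so the forward reaction is spontaneous (proceeds forward).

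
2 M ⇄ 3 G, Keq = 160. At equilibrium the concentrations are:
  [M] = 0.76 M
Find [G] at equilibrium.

[G] = 4.5 M

At equilibrium, Keq = [G]³ / [M]² = 160.
([G])³ / (0.76)² = 160
[G]³ = 92.4 ⇒ [G] = 4.5 M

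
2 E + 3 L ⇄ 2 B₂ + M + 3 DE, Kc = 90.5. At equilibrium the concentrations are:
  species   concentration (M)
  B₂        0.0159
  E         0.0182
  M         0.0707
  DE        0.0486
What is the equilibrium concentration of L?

[L] = 0.00409 M

At equilibrium, Kc = [B₂]²·[M]·[DE]³ / ([E]²·[L]³) = 90.5.
(0.0159)²·(0.0707)·(0.0486)³ / ((0.0182)²·([L])³) = 90.5
[L]³ = 6.84e-8 ⇒ [L] = 0.00409 M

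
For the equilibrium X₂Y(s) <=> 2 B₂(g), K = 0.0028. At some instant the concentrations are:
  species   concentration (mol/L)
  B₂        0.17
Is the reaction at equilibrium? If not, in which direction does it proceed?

to the left

(X₂Y is a pure solid — omitted from Q.)
Q = [B₂]² = (0.17)² = 0.029
Q = 0.029 > K = 0.0028, so the reverse reaction proceeds.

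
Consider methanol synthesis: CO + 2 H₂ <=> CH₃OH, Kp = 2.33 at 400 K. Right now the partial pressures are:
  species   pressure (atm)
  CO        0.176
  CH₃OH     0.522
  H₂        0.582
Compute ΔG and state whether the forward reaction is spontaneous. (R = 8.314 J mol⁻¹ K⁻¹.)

ΔG = 4.40 kJ/mol; the forward reaction is non-spontaneous

Qp = P(CH₃OH) / (P(CO)·P(H₂)²) = (0.522) / ((0.176)·(0.582)²) = 8.76
ΔG = RT ln(Qp/Kp) = (8.314 J mol⁻¹ K⁻¹)(400 K) × ln(8.76/2.33)
   = (3.326 kJ/mol)(1.324) = 4.40 kJ/mol
ΔG > 0, so the forward reaction is non-spontaneous (proceeds in reverse).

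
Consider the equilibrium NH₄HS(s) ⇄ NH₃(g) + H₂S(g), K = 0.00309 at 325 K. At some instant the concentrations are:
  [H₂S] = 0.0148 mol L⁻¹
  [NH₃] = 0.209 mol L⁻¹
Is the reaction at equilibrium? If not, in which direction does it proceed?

(NH₄HS is a pure solid — omitted from Q.)
Q = [NH₃]·[H₂S] = (0.209)·(0.0148) = 0.00309
Q = 0.00309 = K, so the system is already at equilibrium.

neither direction; the system is at equilibrium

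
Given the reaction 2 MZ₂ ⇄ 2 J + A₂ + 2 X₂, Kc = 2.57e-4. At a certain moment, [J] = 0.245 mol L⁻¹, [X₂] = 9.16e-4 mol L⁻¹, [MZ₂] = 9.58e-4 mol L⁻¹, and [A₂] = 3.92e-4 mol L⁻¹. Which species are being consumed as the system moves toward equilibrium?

MZ₂ (reactants)

Qc = [J]²·[A₂]·[X₂]² / [MZ₂]² = (0.245)²·(3.92e-4)·(9.16e-4)² / (9.58e-4)² = 2.15e-5
Qc = 2.15e-5 < Kc = 2.57e-4: net forward reaction.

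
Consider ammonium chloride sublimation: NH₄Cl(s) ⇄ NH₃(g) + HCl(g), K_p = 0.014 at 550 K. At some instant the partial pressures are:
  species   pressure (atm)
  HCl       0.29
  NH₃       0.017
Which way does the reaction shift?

(NH₄Cl is a pure solid — omitted from Q_p.)
Q_p = P(NH₃)·P(HCl) = (0.017)·(0.29) = 0.0049
Q_p = 0.0049 < K_p = 0.014, so the forward reaction proceeds.

in the forward direction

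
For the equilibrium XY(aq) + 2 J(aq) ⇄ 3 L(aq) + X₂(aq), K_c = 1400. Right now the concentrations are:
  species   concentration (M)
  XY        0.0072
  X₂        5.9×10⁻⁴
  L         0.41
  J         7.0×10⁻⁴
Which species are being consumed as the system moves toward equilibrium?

L, X₂ (products)

Q_c = [L]³·[X₂] / ([XY]·[J]²) = (0.41)³·(5.9×10⁻⁴) / ((0.0072)·(7.0×10⁻⁴)²) = 12000
Q_c = 12000 > K_c = 1400: net reverse reaction.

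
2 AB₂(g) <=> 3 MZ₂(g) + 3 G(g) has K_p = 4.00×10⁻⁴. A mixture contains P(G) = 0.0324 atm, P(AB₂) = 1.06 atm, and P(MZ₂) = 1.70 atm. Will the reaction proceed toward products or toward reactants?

Q_p = P(MZ₂)³·P(G)³ / P(AB₂)² = (1.70)³·(0.0324)³ / (1.06)² = 1.49×10⁻⁴
Q_p = 1.49×10⁻⁴ < K_p = 4.00×10⁻⁴, so the forward reaction proceeds.

in the forward direction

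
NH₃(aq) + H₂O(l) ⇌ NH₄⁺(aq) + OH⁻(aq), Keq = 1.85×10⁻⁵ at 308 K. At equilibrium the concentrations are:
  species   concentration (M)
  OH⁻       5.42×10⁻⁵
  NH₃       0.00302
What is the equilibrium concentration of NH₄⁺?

(H₂O is a pure liquid — omitted from Keq.)
At equilibrium, Keq = [NH₄⁺]·[OH⁻] / [NH₃] = 1.85×10⁻⁵.
([NH₄⁺])·(5.42×10⁻⁵) / (0.00302) = 1.85×10⁻⁵
[NH₄⁺] = 0.00103 M

[NH₄⁺] = 0.00103 M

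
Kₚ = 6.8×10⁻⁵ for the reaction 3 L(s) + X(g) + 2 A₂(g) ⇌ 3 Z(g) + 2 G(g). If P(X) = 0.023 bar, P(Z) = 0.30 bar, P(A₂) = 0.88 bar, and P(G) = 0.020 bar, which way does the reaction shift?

to the left

(L is a pure solid — omitted from Qₚ.)
Qₚ = P(Z)³·P(G)² / (P(X)·P(A₂)²) = (0.30)³·(0.020)² / ((0.023)·(0.88)²) = 6.1×10⁻⁴
Qₚ = 6.1×10⁻⁴ > Kₚ = 6.8×10⁻⁵, so the reverse reaction proceeds.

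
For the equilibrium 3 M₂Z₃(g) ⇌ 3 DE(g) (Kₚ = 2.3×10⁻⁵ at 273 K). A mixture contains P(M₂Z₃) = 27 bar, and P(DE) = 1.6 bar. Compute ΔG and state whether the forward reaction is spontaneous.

Qₚ = P(DE)³ / P(M₂Z₃)³ = (1.6)³ / (27)³ = 2.08×10⁻⁴
ΔG = RT ln(Qₚ/Kₚ) = (8.314 J mol⁻¹ K⁻¹)(273 K) × ln(2.08×10⁻⁴/2.3×10⁻⁵)
   = (2.270 kJ/mol)(2.202) = 5.00 kJ/mol
ΔG > 0, so the forward reaction is non-spontaneous (proceeds in reverse).

ΔG = 5.00 kJ/mol; the forward reaction is non-spontaneous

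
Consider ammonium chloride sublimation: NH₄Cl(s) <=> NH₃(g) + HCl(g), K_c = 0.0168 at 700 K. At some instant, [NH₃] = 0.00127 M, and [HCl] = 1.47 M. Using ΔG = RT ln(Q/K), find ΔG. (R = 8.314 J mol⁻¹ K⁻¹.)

(NH₄Cl is a pure solid — omitted from Q_c.)
Q_c = [NH₃]·[HCl] = (0.00127)·(1.47) = 0.00187
ΔG = RT ln(Q_c/K_c) = (8.314 J mol⁻¹ K⁻¹)(700 K) × ln(0.00187/0.0168)
   = (5.820 kJ/mol)(-2.195) = -12.8 kJ/mol
ΔG < 0, so the forward reaction is spontaneous (proceeds forward).

ΔG = -12.8 kJ/mol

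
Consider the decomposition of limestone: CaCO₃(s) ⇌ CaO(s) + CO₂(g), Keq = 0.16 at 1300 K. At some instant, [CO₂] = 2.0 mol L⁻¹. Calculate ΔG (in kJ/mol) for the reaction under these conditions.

ΔG = 27.3 kJ/mol

(CaCO₃, CaO are pure solids — omitted from Q.)
Q = [CO₂] = 2.00
ΔG = RT ln(Q/Keq) = (8.314 J mol⁻¹ K⁻¹)(1300 K) × ln(2.00/0.16)
   = (10.81 kJ/mol)(2.526) = 27.3 kJ/mol
ΔG > 0, so the forward reaction is non-spontaneous (proceeds in reverse).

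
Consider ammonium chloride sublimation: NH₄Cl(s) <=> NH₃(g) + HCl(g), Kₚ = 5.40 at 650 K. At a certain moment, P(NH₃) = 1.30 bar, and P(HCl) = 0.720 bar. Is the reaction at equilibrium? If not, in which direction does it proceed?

in the forward direction

(NH₄Cl is a pure solid — omitted from Qₚ.)
Qₚ = P(NH₃)·P(HCl) = (1.30)·(0.720) = 0.936
Qₚ = 0.936 < Kₚ = 5.40, so the forward reaction proceeds.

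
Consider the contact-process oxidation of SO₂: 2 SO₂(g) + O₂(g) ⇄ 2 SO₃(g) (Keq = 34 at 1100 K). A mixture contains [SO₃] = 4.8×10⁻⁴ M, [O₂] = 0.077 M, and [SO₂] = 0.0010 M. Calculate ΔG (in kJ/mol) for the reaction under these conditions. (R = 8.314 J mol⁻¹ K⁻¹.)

Q = [SO₃]² / ([SO₂]²·[O₂]) = (4.8×10⁻⁴)² / ((0.0010)²·(0.077)) = 2.99
ΔG = RT ln(Q/Keq) = (8.314 J mol⁻¹ K⁻¹)(1100 K) × ln(2.99/34)
   = (9.145 kJ/mol)(-2.431) = -22.2 kJ/mol
ΔG < 0, so the forward reaction is spontaneous (proceeds forward).

ΔG = -22.2 kJ/mol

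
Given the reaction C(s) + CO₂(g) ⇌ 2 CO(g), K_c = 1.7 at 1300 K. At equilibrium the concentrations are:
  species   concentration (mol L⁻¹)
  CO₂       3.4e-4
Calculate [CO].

[CO] = 0.024 mol L⁻¹

(C is a pure solid — omitted from K_c.)
At equilibrium, K_c = [CO]² / [CO₂] = 1.7.
([CO])² / (3.4e-4) = 1.7
[CO]² = 5.78e-4 ⇒ [CO] = 0.024 mol L⁻¹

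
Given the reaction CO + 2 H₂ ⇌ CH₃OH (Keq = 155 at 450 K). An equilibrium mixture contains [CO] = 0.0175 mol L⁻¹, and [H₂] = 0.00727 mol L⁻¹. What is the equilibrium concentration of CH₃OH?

At equilibrium, Keq = [CH₃OH] / ([CO]·[H₂]²) = 155.
([CH₃OH]) / ((0.0175)·(0.00727)²) = 155
[CH₃OH] = 1.43e-4 mol L⁻¹

[CH₃OH] = 1.43e-4 mol L⁻¹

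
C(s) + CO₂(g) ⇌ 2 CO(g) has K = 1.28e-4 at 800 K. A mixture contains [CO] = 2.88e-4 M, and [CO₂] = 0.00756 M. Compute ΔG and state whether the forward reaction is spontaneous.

ΔG = -16.3 kJ/mol; the forward reaction is spontaneous

(C is a pure solid — omitted from Q.)
Q = [CO]² / [CO₂] = (2.88e-4)² / (0.00756) = 1.10e-5
ΔG = RT ln(Q/K) = (8.314 J mol⁻¹ K⁻¹)(800 K) × ln(1.10e-5/1.28e-4)
   = (6.651 kJ/mol)(-2.454) = -16.3 kJ/mol
ΔG < 0, so the forward reaction is spontaneous (proceeds forward).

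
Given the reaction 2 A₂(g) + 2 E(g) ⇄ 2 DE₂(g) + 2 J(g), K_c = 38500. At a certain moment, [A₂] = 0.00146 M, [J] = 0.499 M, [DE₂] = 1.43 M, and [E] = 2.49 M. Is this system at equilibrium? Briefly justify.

yes, at equilibrium

Q_c = [DE₂]²·[J]² / ([A₂]²·[E]²) = (1.43)²·(0.499)² / ((0.00146)²·(2.49)²) = 38500
Q_c = 38500 = K_c; the system is at equilibrium.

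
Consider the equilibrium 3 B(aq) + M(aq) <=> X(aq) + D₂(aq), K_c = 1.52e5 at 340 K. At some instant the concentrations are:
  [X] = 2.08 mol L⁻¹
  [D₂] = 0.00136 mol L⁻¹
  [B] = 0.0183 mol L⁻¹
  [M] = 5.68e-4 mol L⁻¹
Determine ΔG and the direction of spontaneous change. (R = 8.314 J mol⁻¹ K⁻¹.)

ΔG = 4.74 kJ/mol; the forward reaction is non-spontaneous

Q_c = [X]·[D₂] / ([B]³·[M]) = (2.08)·(0.00136) / ((0.0183)³·(5.68e-4)) = 8.13e5
ΔG = RT ln(Q_c/K_c) = (8.314 J mol⁻¹ K⁻¹)(340 K) × ln(8.13e5/1.52e5)
   = (2.827 kJ/mol)(1.677) = 4.74 kJ/mol
ΔG > 0, so the forward reaction is non-spontaneous (proceeds in reverse).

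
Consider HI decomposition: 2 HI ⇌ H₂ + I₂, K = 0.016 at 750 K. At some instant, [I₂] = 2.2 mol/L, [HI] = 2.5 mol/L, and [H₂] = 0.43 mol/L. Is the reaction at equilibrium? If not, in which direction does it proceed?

Q = [H₂]·[I₂] / [HI]² = (0.43)·(2.2) / (2.5)² = 0.15
Q = 0.15 > K = 0.016, so the reverse reaction proceeds.

reverse (toward reactants)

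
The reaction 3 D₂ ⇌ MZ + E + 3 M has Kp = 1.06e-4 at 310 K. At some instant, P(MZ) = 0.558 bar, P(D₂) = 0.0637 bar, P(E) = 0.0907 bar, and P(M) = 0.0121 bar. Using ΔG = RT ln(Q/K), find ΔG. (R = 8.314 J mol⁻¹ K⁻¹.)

Qp = P(MZ)·P(E)·P(M)³ / P(D₂)³ = (0.558)·(0.0907)·(0.0121)³ / (0.0637)³ = 3.47e-4
ΔG = RT ln(Qp/Kp) = (8.314 J mol⁻¹ K⁻¹)(310 K) × ln(3.47e-4/1.06e-4)
   = (2.577 kJ/mol)(1.186) = 3.06 kJ/mol
ΔG > 0, so the forward reaction is non-spontaneous (proceeds in reverse).

ΔG = 3.06 kJ/mol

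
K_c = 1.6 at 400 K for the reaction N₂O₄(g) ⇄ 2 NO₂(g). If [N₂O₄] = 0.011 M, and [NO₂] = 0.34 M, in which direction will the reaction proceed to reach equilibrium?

Q_c = [NO₂]² / [N₂O₄] = (0.34)² / (0.011) = 11
Q_c = 11 > K_c = 1.6, so the reverse reaction proceeds.

in the reverse direction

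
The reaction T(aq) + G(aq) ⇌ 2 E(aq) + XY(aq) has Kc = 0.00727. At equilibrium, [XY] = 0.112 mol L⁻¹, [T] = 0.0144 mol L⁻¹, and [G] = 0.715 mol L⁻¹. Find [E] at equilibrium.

[E] = 0.0259 mol L⁻¹

At equilibrium, Kc = [E]²·[XY] / ([T]·[G]) = 0.00727.
([E])²·(0.112) / ((0.0144)·(0.715)) = 0.00727
[E]² = 6.68e-4 ⇒ [E] = 0.0259 mol L⁻¹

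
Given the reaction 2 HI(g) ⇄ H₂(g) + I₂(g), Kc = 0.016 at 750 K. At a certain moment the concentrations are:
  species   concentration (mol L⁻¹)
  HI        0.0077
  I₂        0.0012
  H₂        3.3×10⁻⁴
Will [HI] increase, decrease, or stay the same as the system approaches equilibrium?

Qc = [H₂]·[I₂] / [HI]² = (3.3×10⁻⁴)·(0.0012) / (0.0077)² = 0.0067
Qc = 0.0067 < Kc = 0.016: net forward reaction.
HI is a reactant, so it decreases.

decrease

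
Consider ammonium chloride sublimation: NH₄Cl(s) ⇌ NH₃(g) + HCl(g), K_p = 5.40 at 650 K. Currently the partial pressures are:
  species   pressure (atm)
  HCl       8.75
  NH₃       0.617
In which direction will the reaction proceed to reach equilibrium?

(NH₄Cl is a pure solid — omitted from Q_p.)
Q_p = P(NH₃)·P(HCl) = (0.617)·(8.75) = 5.40
Q_p = 5.40 = K_p, so the system is already at equilibrium.

neither direction; the system is at equilibrium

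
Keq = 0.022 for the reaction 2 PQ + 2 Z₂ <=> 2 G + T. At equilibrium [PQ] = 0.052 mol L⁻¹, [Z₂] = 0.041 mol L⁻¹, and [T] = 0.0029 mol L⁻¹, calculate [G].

At equilibrium, Keq = [G]²·[T] / ([PQ]²·[Z₂]²) = 0.022.
([G])²·(0.0029) / ((0.052)²·(0.041)²) = 0.022
[G]² = 3.45e-5 ⇒ [G] = 0.0059 mol L⁻¹

[G] = 0.0059 mol L⁻¹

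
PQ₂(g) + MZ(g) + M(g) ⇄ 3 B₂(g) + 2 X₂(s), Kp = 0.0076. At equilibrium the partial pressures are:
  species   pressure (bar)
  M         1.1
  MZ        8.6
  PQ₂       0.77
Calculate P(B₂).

P(B₂) = 0.38 bar

(X₂ is a pure solid — omitted from Kp.)
At equilibrium, Kp = P(B₂)³ / (P(PQ₂)·P(MZ)·P(M)) = 0.0076.
(P(B₂))³ / ((0.77)·(8.6)·(1.1)) = 0.0076
P(B₂)³ = 0.0554 ⇒ P(B₂) = 0.38 bar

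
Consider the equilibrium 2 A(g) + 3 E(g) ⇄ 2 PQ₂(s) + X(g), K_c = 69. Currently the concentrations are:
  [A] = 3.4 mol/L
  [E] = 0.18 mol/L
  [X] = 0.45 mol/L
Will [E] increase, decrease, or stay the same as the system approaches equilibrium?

(PQ₂ is a pure solid — omitted from Q_c.)
Q_c = [X] / ([A]²·[E]³) = (0.45) / ((3.4)²·(0.18)³) = 6.7
Q_c = 6.7 < K_c = 69: net forward reaction.
E is a reactant, so it decreases.

decrease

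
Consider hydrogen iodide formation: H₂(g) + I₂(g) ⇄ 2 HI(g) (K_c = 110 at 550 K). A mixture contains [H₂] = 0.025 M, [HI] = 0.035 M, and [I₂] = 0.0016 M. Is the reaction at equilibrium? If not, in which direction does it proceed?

forward (toward products)

Q_c = [HI]² / ([H₂]·[I₂]) = (0.035)² / ((0.025)·(0.0016)) = 31
Q_c = 31 < K_c = 110, so the forward reaction proceeds.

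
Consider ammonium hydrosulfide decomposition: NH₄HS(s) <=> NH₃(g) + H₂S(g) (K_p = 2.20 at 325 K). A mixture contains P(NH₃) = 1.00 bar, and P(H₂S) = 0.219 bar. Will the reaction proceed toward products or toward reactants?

(NH₄HS is a pure solid — omitted from Q_p.)
Q_p = P(NH₃)·P(H₂S) = (1.00)·(0.219) = 0.219
Q_p = 0.219 < K_p = 2.20, so the forward reaction proceeds.

toward products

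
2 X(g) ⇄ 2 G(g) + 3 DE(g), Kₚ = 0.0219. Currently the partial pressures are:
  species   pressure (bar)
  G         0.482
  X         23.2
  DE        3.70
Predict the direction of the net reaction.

neither direction; the system is at equilibrium

Qₚ = P(G)²·P(DE)³ / P(X)² = (0.482)²·(3.70)³ / (23.2)² = 0.0219
Qₚ = 0.0219 = Kₚ, so the system is already at equilibrium.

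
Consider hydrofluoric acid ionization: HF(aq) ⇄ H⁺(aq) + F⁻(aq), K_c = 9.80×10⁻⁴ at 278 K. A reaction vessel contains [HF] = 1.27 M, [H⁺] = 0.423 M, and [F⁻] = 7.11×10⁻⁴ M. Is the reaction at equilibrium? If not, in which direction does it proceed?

Q_c = [H⁺]·[F⁻] / [HF] = (0.423)·(7.11×10⁻⁴) / (1.27) = 2.37×10⁻⁴
Q_c = 2.37×10⁻⁴ < K_c = 9.80×10⁻⁴, so the forward reaction proceeds.

to the right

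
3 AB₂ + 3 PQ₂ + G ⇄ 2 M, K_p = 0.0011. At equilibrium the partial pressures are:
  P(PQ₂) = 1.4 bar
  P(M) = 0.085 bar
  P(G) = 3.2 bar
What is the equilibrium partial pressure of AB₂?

At equilibrium, K_p = P(M)² / (P(AB₂)³·P(PQ₂)³·P(G)) = 0.0011.
(0.085)² / ((P(AB₂))³·(1.4)³·(3.2)) = 0.0011
P(AB₂)³ = 0.748 ⇒ P(AB₂) = 0.91 bar

P(AB₂) = 0.91 bar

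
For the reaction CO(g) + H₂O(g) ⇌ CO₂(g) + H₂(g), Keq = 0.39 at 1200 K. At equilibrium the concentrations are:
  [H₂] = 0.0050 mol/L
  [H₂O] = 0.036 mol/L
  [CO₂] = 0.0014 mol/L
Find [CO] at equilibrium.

At equilibrium, Keq = [CO₂]·[H₂] / ([CO]·[H₂O]) = 0.39.
(0.0014)·(0.0050) / (([CO])·(0.036)) = 0.39
[CO] = 4.99×10⁻⁴ = 5.0×10⁻⁴ mol/L

[CO] = 5.0×10⁻⁴ mol/L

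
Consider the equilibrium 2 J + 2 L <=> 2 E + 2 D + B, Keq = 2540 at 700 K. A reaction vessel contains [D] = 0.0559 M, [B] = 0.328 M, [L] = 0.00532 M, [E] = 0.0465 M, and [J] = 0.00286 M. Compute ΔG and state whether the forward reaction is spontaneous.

Q = [E]²·[D]²·[B] / ([J]²·[L]²) = (0.0465)²·(0.0559)²·(0.328) / ((0.00286)²·(0.00532)²) = 9570
ΔG = RT ln(Q/Keq) = (8.314 J mol⁻¹ K⁻¹)(700 K) × ln(9570/2540)
   = (5.820 kJ/mol)(1.326) = 7.72 kJ/mol
ΔG > 0, so the forward reaction is non-spontaneous (proceeds in reverse).

ΔG = 7.72 kJ/mol; the forward reaction is non-spontaneous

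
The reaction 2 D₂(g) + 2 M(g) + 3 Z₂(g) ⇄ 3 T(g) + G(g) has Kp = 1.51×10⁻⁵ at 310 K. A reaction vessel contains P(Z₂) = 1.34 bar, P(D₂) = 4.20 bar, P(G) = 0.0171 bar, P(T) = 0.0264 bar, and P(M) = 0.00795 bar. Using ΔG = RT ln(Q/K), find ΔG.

Qp = P(T)³·P(G) / (P(D₂)²·P(M)²·P(Z₂)³) = (0.0264)³·(0.0171) / ((4.20)²·(0.00795)²·(1.34)³) = 1.17×10⁻⁴
ΔG = RT ln(Qp/Kp) = (8.314 J mol⁻¹ K⁻¹)(310 K) × ln(1.17×10⁻⁴/1.51×10⁻⁵)
   = (2.577 kJ/mol)(2.047) = 5.28 kJ/mol
ΔG > 0, so the forward reaction is non-spontaneous (proceeds in reverse).

ΔG = 5.28 kJ/mol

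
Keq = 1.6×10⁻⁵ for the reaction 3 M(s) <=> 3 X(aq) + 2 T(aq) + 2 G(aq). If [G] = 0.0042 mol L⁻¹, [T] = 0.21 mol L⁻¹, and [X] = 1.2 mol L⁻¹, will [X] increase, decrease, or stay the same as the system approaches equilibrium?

(M is a pure solid — omitted from Q.)
Q = [X]³·[T]²·[G]² = (1.2)³·(0.21)²·(0.0042)² = 1.3×10⁻⁶
Q = 1.3×10⁻⁶ < Keq = 1.6×10⁻⁵: net forward reaction.
X is a product, so it increases.

increase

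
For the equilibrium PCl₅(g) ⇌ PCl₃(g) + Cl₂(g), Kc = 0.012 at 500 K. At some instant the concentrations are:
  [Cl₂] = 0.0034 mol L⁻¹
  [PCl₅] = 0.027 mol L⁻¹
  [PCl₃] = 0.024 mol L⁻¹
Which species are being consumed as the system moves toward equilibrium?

PCl₅ (reactants)

Qc = [PCl₃]·[Cl₂] / [PCl₅] = (0.024)·(0.0034) / (0.027) = 0.0030
Qc = 0.0030 < Kc = 0.012: net forward reaction.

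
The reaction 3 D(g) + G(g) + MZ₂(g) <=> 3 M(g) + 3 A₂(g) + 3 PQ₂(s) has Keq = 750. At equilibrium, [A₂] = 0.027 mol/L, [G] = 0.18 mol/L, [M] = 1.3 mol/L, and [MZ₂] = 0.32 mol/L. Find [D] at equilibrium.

[D] = 0.010 mol/L

(PQ₂ is a pure solid — omitted from Keq.)
At equilibrium, Keq = [M]³·[A₂]³ / ([D]³·[G]·[MZ₂]) = 750.
(1.3)³·(0.027)³ / (([D])³·(0.18)·(0.32)) = 750
[D]³ = 1.00×10⁻⁶ ⇒ [D] = 0.010 mol/L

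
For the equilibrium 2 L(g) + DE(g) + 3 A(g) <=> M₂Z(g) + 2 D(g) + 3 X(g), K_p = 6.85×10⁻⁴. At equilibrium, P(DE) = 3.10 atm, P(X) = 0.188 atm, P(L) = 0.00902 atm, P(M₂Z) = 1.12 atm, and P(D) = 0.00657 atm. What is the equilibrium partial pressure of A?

P(A) = 1.23 atm

At equilibrium, K_p = P(M₂Z)·P(D)²·P(X)³ / (P(L)²·P(DE)·P(A)³) = 6.85×10⁻⁴.
(1.12)·(0.00657)²·(0.188)³ / ((0.00902)²·(3.10)·(P(A))³) = 6.85×10⁻⁴
P(A)³ = 1.86 ⇒ P(A) = 1.23 atm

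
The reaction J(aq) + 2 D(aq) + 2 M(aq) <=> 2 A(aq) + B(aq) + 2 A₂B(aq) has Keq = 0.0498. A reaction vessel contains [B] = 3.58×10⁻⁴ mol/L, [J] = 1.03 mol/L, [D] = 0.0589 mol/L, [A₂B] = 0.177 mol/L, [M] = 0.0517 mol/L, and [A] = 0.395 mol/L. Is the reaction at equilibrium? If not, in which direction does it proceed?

Q = [A]²·[B]·[A₂B]² / ([J]·[D]²·[M]²) = (0.395)²·(3.58×10⁻⁴)·(0.177)² / ((1.03)·(0.0589)²·(0.0517)²) = 0.183
Q = 0.183 > Keq = 0.0498, so the reverse reaction proceeds.

in the reverse direction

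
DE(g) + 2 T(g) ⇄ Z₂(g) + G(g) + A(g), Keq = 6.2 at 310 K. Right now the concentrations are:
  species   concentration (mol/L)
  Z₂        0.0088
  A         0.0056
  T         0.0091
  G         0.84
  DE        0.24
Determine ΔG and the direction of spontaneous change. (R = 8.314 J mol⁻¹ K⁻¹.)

Q = [Z₂]·[G]·[A] / ([DE]·[T]²) = (0.0088)·(0.84)·(0.0056) / ((0.24)·(0.0091)²) = 2.08
ΔG = RT ln(Q/Keq) = (8.314 J mol⁻¹ K⁻¹)(310 K) × ln(2.08/6.2)
   = (2.577 kJ/mol)(-1.092) = -2.81 kJ/mol
ΔG < 0, so the forward reaction is spontaneous (proceeds forward).

ΔG = -2.81 kJ/mol; the forward reaction is spontaneous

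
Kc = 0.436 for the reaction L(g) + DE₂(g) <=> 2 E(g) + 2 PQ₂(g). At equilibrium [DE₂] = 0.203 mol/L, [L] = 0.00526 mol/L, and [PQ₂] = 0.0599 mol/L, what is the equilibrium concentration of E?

At equilibrium, Kc = [E]²·[PQ₂]² / ([L]·[DE₂]) = 0.436.
([E])²·(0.0599)² / ((0.00526)·(0.203)) = 0.436
[E]² = 0.130 ⇒ [E] = 0.360 mol/L

[E] = 0.360 mol/L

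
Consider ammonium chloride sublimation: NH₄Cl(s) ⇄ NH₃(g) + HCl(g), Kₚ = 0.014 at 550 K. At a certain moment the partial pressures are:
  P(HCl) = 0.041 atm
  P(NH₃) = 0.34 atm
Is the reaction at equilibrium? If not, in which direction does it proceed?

(NH₄Cl is a pure solid — omitted from Qₚ.)
Qₚ = P(NH₃)·P(HCl) = (0.34)·(0.041) = 0.014
Qₚ = 0.014 = Kₚ, so the system is already at equilibrium.

neither direction; the system is at equilibrium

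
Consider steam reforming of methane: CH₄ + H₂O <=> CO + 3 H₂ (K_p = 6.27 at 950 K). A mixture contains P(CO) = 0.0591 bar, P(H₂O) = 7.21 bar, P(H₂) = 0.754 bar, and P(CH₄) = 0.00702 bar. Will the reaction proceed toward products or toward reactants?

Q_p = P(CO)·P(H₂)³ / (P(CH₄)·P(H₂O)) = (0.0591)·(0.754)³ / ((0.00702)·(7.21)) = 0.501
Q_p = 0.501 < K_p = 6.27, so the forward reaction proceeds.

in the forward direction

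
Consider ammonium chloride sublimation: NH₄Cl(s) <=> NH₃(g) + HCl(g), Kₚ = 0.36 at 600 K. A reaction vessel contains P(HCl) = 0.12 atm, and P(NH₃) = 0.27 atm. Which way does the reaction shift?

(NH₄Cl is a pure solid — omitted from Qₚ.)
Qₚ = P(NH₃)·P(HCl) = (0.27)·(0.12) = 0.032
Qₚ = 0.032 < Kₚ = 0.36, so the forward reaction proceeds.

to the right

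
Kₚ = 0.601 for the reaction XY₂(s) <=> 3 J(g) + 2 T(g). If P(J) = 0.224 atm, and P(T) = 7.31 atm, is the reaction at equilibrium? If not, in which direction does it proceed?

no net change (already at equilibrium)

(XY₂ is a pure solid — omitted from Qₚ.)
Qₚ = P(J)³·P(T)² = (0.224)³·(7.31)² = 0.601
Qₚ = 0.601 = Kₚ, so the system is already at equilibrium.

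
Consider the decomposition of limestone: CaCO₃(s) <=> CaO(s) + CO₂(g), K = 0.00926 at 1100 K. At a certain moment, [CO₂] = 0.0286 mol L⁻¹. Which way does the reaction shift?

toward reactants

(CaCO₃, CaO are pure solids — omitted from Q.)
Q = [CO₂] = 0.0286
Q = 0.0286 > K = 0.00926, so the reverse reaction proceeds.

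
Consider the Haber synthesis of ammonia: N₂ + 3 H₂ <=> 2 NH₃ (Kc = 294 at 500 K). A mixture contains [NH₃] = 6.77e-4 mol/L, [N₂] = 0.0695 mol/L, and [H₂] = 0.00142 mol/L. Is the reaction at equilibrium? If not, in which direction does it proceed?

Qc = [NH₃]² / ([N₂]·[H₂]³) = (6.77e-4)² / ((0.0695)·(0.00142)³) = 2300
Qc = 2300 > Kc = 294, so the reverse reaction proceeds.

reverse (toward reactants)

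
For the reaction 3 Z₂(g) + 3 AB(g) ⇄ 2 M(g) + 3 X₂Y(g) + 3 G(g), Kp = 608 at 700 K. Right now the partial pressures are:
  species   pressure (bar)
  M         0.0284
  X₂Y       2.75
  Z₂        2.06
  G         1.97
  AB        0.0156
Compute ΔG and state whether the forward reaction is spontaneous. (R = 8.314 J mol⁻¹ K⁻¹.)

ΔG = 10.8 kJ/mol; the forward reaction is non-spontaneous

Qp = P(M)²·P(X₂Y)³·P(G)³ / (P(Z₂)³·P(AB)³) = (0.0284)²·(2.75)³·(1.97)³ / ((2.06)³·(0.0156)³) = 3860
ΔG = RT ln(Qp/Kp) = (8.314 J mol⁻¹ K⁻¹)(700 K) × ln(3860/608)
   = (5.820 kJ/mol)(1.848) = 10.8 kJ/mol
ΔG > 0, so the forward reaction is non-spontaneous (proceeds in reverse).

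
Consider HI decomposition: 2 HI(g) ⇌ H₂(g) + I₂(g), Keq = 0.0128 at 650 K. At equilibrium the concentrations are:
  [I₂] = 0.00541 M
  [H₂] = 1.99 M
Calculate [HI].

[HI] = 0.917 M

At equilibrium, Keq = [H₂]·[I₂] / [HI]² = 0.0128.
(1.99)·(0.00541) / ([HI])² = 0.0128
[HI]² = 0.841 ⇒ [HI] = 0.917 M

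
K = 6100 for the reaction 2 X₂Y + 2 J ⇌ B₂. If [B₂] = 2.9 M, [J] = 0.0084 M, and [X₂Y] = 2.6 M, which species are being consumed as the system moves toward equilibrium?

Q = [B₂] / ([X₂Y]²·[J]²) = (2.9) / ((2.6)²·(0.0084)²) = 6100
Q = 6100 = K; the system is at equilibrium.

none (at equilibrium)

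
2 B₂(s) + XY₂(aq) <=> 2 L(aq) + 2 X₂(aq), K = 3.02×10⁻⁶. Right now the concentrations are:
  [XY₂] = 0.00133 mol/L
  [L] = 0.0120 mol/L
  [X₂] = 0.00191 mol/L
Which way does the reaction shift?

toward products

(B₂ is a pure solid — omitted from Q.)
Q = [L]²·[X₂]² / [XY₂] = (0.0120)²·(0.00191)² / (0.00133) = 3.95×10⁻⁷
Q = 3.95×10⁻⁷ < K = 3.02×10⁻⁶, so the forward reaction proceeds.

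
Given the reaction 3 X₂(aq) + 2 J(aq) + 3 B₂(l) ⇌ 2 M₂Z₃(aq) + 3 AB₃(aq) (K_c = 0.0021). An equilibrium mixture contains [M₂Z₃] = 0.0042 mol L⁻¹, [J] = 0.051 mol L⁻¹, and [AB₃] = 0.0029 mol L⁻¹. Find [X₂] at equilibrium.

(B₂ is a pure liquid — omitted from K_c.)
At equilibrium, K_c = [M₂Z₃]²·[AB₃]³ / ([X₂]³·[J]²) = 0.0021.
(0.0042)²·(0.0029)³ / (([X₂])³·(0.051)²) = 0.0021
[X₂]³ = 7.88e-8 ⇒ [X₂] = 0.0043 mol L⁻¹

[X₂] = 0.0043 mol L⁻¹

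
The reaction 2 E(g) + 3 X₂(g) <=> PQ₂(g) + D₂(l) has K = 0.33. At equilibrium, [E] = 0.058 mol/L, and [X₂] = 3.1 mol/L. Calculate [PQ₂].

(D₂ is a pure liquid — omitted from K.)
At equilibrium, K = [PQ₂] / ([E]²·[X₂]³) = 0.33.
([PQ₂]) / ((0.058)²·(3.1)³) = 0.33
[PQ₂] = 0.0331 = 0.033 mol/L

[PQ₂] = 0.033 mol/L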